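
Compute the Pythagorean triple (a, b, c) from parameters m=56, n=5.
(3111, 560, 3161)

Euclid's formula: a = m² - n², b = 2mn, c = m² + n²
m = 56, n = 5
a = 56² - 5² = 3136 - 25 = 3111
b = 2 × 56 × 5 = 560
c = 56² + 5² = 3136 + 25 = 3161
Verification: 3111² + 560² = 9678321 + 313600 = 9991921 = 3161² ✓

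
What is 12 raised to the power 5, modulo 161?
87

Repeated squaring. Binary of 5 = 101.
12^1 ≡ 12 (mod 161); 12^2 ≡ 144 (mod 161); 12^4 ≡ 128 (mod 161)
12^5 = 12^1 × 12^4 ≡ 87 (mod 161)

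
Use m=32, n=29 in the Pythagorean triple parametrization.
(183, 1856, 1865)

Euclid's formula: a = m² - n², b = 2mn, c = m² + n²
m = 32, n = 29
a = 32² - 29² = 1024 - 841 = 183
b = 2 × 32 × 29 = 1856
c = 32² + 29² = 1024 + 841 = 1865
Verification: 183² + 1856² = 33489 + 3444736 = 3478225 = 1865² ✓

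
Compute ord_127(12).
126

127 is prime, so ord(12) divides φ(127) = 126.
Divisors of 126: 1, 2, 3, 6, 7, 9, 14, 18, 21, 42, 63, 126.
Repeated squaring: 12^1 ≡ 12, 12^2 ≡ 17, 12^4 ≡ 35, 12^8 ≡ 82, 12^16 ≡ 120, 12^32 ≡ 49, 12^64 ≡ 115 (mod 127).
Test 12^d mod 127 for each divisor d in increasing order:
12^1 ≡ 12
12^2 ≡ 17
12^3 = 12^2·12^1 ≡ 77
12^6 = 12^4·12^2 ≡ 87
12^7 = 12^4·12^2·12^1 ≡ 28
12^9 = 12^8·12^1 ≡ 95
12^14 = 12^8·12^4·12^2 ≡ 22
12^18 = 12^16·12^2 ≡ 8
12^21 = 12^16·12^4·12^1 ≡ 108
12^42 = 12^32·12^8·12^2 ≡ 107
12^63 = 12^32·12^16·12^8·12^4·12^2·12^1 ≡ 126
12^126 = 12^64·12^32·12^16·12^8·12^4·12^2 ≡ 1  ← first divisor giving 1
The order is 126.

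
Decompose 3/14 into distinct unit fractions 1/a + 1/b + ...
1/5 + 1/70

Greedy algorithm:
3/14: ceiling(14/3) = 5, use 1/5
1/70: ceiling(70/1) = 70, use 1/70
Result: 3/14 = 1/5 + 1/70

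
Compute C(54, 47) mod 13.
0

Using Lucas' theorem:
Write n=54 and k=47 in base 13:
n in base 13: [4, 2]
k in base 13: [3, 8]
C(54,47) mod 13 = ∏ C(n_i, k_i) mod 13
Digit binomials (mod 13): C(4,3) = 4; C(2,8) = 0 (k_i > n_i)
Product: 4 × 0 = 0 ≡ 0 (mod 13)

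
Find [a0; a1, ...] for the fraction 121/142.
[0; 1, 5, 1, 3, 5]

Euclidean algorithm steps:
121 = 0 × 142 + 121
142 = 1 × 121 + 21
121 = 5 × 21 + 16
21 = 1 × 16 + 5
16 = 3 × 5 + 1
5 = 5 × 1 + 0
Continued fraction: [0; 1, 5, 1, 3, 5]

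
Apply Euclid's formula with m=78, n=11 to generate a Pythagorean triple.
(5963, 1716, 6205)

Euclid's formula: a = m² - n², b = 2mn, c = m² + n²
m = 78, n = 11
a = 78² - 11² = 6084 - 121 = 5963
b = 2 × 78 × 11 = 1716
c = 78² + 11² = 6084 + 121 = 6205
Verification: 5963² + 1716² = 35557369 + 2944656 = 38502025 = 6205² ✓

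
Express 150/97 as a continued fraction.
[1; 1, 1, 4, 1, 8]

Euclidean algorithm steps:
150 = 1 × 97 + 53
97 = 1 × 53 + 44
53 = 1 × 44 + 9
44 = 4 × 9 + 8
9 = 1 × 8 + 1
8 = 8 × 1 + 0
Continued fraction: [1; 1, 1, 4, 1, 8]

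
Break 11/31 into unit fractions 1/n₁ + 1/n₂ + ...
1/3 + 1/47 + 1/4371

Greedy algorithm:
11/31: ceiling(31/11) = 3, use 1/3
2/93: ceiling(93/2) = 47, use 1/47
1/4371: ceiling(4371/1) = 4371, use 1/4371
Result: 11/31 = 1/3 + 1/47 + 1/4371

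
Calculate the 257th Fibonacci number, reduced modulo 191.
50

Matrix identity: Q^n = [[F_(n+1), F_n], [F_n, F_(n-1)]] with Q = [[1,1],[1,0]].
n = 257 = 100000001₂. Square-and-multiply, entries mod 191:
Q^1 = [[1,1],[1,0]]
Q^2 = (Q^1)² = [[2,1],[1,1]]
Q^4 = (Q^2)² = [[5,3],[3,2]]
Q^8 = (Q^4)² = [[34,21],[21,13]]
Q^16 = (Q^8)² = [[69,32],[32,37]]
Q^32 = (Q^16)² = [[55,145],[145,101]]
Q^64 = (Q^32)² = [[175,82],[82,93]]
Q^128 = (Q^64)² = [[104,11],[11,93]]
Q^257 = (Q^128)²·Q = [[116,50],[50,66]]
F_257 mod 191 = Q^257[0][1] = 50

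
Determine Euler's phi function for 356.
176

356 = 2^2 × 89
φ(n) = n × ∏(1 - 1/p) for each prime p dividing n
φ(356) = 356 × (1 - 1/2) × (1 - 1/89) = 176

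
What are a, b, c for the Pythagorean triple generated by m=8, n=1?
(63, 16, 65)

Euclid's formula: a = m² - n², b = 2mn, c = m² + n²
m = 8, n = 1
a = 8² - 1² = 64 - 1 = 63
b = 2 × 8 × 1 = 16
c = 8² + 1² = 64 + 1 = 65
Verification: 63² + 16² = 3969 + 256 = 4225 = 65² ✓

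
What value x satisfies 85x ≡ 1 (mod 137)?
108

gcd(85, 137) = 1, so the inverse exists.
Extended Euclidean algorithm on (137, 85):
137 = 1 × 85 + 52  ⟹  52 = (1)·137 + (-1)·85
85 = 1 × 52 + 33  ⟹  33 = (-1)·137 + (2)·85
52 = 1 × 33 + 19  ⟹  19 = (2)·137 + (-3)·85
33 = 1 × 19 + 14  ⟹  14 = (-3)·137 + (5)·85
19 = 1 × 14 + 5  ⟹  5 = (5)·137 + (-8)·85
14 = 2 × 5 + 4  ⟹  4 = (-13)·137 + (21)·85
5 = 1 × 4 + 1  ⟹  1 = (18)·137 + (-29)·85
So (-29)·85 ≡ 1 (mod 137), i.e. 85^(-1) ≡ -29 ≡ 108 (mod 137).
Check: 85 × 108 = 9180 ≡ 1 (mod 137)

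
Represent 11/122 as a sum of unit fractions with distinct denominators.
1/12 + 1/147 + 1/35868

Greedy algorithm:
11/122: ceiling(122/11) = 12, use 1/12
5/732: ceiling(732/5) = 147, use 1/147
1/35868: ceiling(35868/1) = 35868, use 1/35868
Result: 11/122 = 1/12 + 1/147 + 1/35868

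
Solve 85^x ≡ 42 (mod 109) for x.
29

Baby-step giant-step with step n = ⌈√109⌉ = 11.
Baby steps 85^j mod 109 (j:value) for j=0..10: 0:1, 1:85, 2:31, 3:19, 4:89, 5:44, 6:34, 7:56, 8:73, 9:101, 10:83.
Giant-step multiplier: 85^(-11) ≡ 85^(108-11) = 85^97 ≡ 69 (mod 109).
Giant steps γ_i = 42·69^i mod 109: γ_0=42, γ_1=64, γ_2=56 (in table at j=7).
x = i·n + j = 2·11 + 7 = 29.
Check: 85^29 ≡ 42 (mod 109).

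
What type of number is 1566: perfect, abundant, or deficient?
abundant

Proper divisors of 1566: sum = 1 + 2 + 3 + 6 + 9 + 18 + 27 + 29 + 54 + 58 + 87 + 174 + 261 + 522 + 783 = 2034
Since 2034 > 1566, 1566 is abundant.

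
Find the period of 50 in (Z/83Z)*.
82

83 is prime, so ord(50) divides φ(83) = 82.
Divisors of 82: 1, 2, 41, 82.
Repeated squaring: 50^1 ≡ 50, 50^2 ≡ 10, 50^4 ≡ 17, 50^8 ≡ 40, 50^16 ≡ 23, 50^32 ≡ 31, 50^64 ≡ 48 (mod 83).
Test 50^d mod 83 for each divisor d in increasing order:
50^1 ≡ 50
50^2 ≡ 10
50^41 = 50^32·50^8·50^1 ≡ 82
50^82 = 50^64·50^16·50^2 ≡ 1  ← first divisor giving 1
The order is 82.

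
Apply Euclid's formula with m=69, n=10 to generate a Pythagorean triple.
(4661, 1380, 4861)

Euclid's formula: a = m² - n², b = 2mn, c = m² + n²
m = 69, n = 10
a = 69² - 10² = 4761 - 100 = 4661
b = 2 × 69 × 10 = 1380
c = 69² + 10² = 4761 + 100 = 4861
Verification: 4661² + 1380² = 21724921 + 1904400 = 23629321 = 4861² ✓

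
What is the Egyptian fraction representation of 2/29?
1/15 + 1/435

Greedy algorithm:
2/29: ceiling(29/2) = 15, use 1/15
1/435: ceiling(435/1) = 435, use 1/435
Result: 2/29 = 1/15 + 1/435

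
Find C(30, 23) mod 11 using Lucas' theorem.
8

Using Lucas' theorem:
Write n=30 and k=23 in base 11:
n in base 11: [2, 8]
k in base 11: [2, 1]
C(30,23) mod 11 = ∏ C(n_i, k_i) mod 11
Digit binomials (mod 11): C(2,2) = 1; C(8,1) = 8
Product: 1 × 8 = 8 ≡ 8 (mod 11)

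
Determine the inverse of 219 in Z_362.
81

gcd(219, 362) = 1, so the inverse exists.
Extended Euclidean algorithm on (362, 219):
362 = 1 × 219 + 143  ⟹  143 = (1)·362 + (-1)·219
219 = 1 × 143 + 76  ⟹  76 = (-1)·362 + (2)·219
143 = 1 × 76 + 67  ⟹  67 = (2)·362 + (-3)·219
76 = 1 × 67 + 9  ⟹  9 = (-3)·362 + (5)·219
67 = 7 × 9 + 4  ⟹  4 = (23)·362 + (-38)·219
9 = 2 × 4 + 1  ⟹  1 = (-49)·362 + (81)·219
So (81)·219 ≡ 1 (mod 362), i.e. 219^(-1) ≡ 81 (mod 362).
Check: 219 × 81 = 17739 ≡ 1 (mod 362)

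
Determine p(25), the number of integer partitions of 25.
1958

p(n) counts ways to write n as a sum of positive integers (order ignored).
Euler's pentagonal recurrence: p(k) = p(k-1) + p(k-2) - p(k-5) - p(k-7) + p(k-12) + p(k-15) - ... (offsets j(3j∓1)/2, signs ++--, p(0)=1, p(<0)=0).
DP table for k = 0..24: p(0)=1, p(1)=1, p(2)=2, p(3)=3, p(4)=5, p(5)=7, p(6)=11, p(7)=15, p(8)=22, p(9)=30, p(10)=42, p(11)=56, p(12)=77, p(13)=101, p(14)=135, p(15)=176, p(16)=231, p(17)=297, p(18)=385, p(19)=490, p(20)=627, p(21)=792, p(22)=1002, p(23)=1255, p(24)=1575.
Final step: p(25) = p(24) + p(23) - p(20) - p(18) + p(13) + p(10) - p(3)
= 1575 + 1255 - 627 - 385 + 101 + 42 - 3
= 1958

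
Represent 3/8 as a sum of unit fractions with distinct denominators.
1/3 + 1/24

Greedy algorithm:
3/8: ceiling(8/3) = 3, use 1/3
1/24: ceiling(24/1) = 24, use 1/24
Result: 3/8 = 1/3 + 1/24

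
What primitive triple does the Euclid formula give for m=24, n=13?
(407, 624, 745)

Euclid's formula: a = m² - n², b = 2mn, c = m² + n²
m = 24, n = 13
a = 24² - 13² = 576 - 169 = 407
b = 2 × 24 × 13 = 624
c = 24² + 13² = 576 + 169 = 745
Verification: 407² + 624² = 165649 + 389376 = 555025 = 745² ✓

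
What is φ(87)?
56

87 = 3 × 29
φ(n) = n × ∏(1 - 1/p) for each prime p dividing n
φ(87) = 87 × (1 - 1/3) × (1 - 1/29) = 56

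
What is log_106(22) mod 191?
153

Baby-step giant-step with step n = ⌈√191⌉ = 14.
Baby steps 106^j mod 191 (j:value) for j=0..13: 0:1, 1:106, 2:158, 3:131, 4:134, 5:70, 6:162, 7:173, 8:2, 9:21, 10:125, 11:71, 12:77, 13:140.
Giant-step multiplier: 106^(-14) ≡ 106^(190-14) = 106^176 ≡ 135 (mod 191).
Giant steps γ_i = 22·135^i mod 191: γ_0=22, γ_1=105, γ_2=41, γ_3=187, γ_4=33, γ_5=62, γ_6=157, γ_7=185, γ_8=145, γ_9=93, γ_10=140 (in table at j=13).
x = i·n + j = 10·14 + 13 = 153.
Check: 106^153 ≡ 22 (mod 191).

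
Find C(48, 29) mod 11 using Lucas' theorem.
0

Using Lucas' theorem:
Write n=48 and k=29 in base 11:
n in base 11: [4, 4]
k in base 11: [2, 7]
C(48,29) mod 11 = ∏ C(n_i, k_i) mod 11
Digit binomials (mod 11): C(4,2) = 6; C(4,7) = 0 (k_i > n_i)
Product: 6 × 0 = 0 ≡ 0 (mod 11)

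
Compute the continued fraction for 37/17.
[2; 5, 1, 2]

Euclidean algorithm steps:
37 = 2 × 17 + 3
17 = 5 × 3 + 2
3 = 1 × 2 + 1
2 = 2 × 1 + 0
Continued fraction: [2; 5, 1, 2]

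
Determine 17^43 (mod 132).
29

Repeated squaring. Binary of 43 = 101011.
17^1 ≡ 17 (mod 132); 17^2 ≡ 25 (mod 132); 17^4 ≡ 97 (mod 132); 17^8 ≡ 37 (mod 132); 17^16 ≡ 49 (mod 132); 17^32 ≡ 25 (mod 132)
17^43 = 17^1 × 17^2 × 17^8 × 17^32 ≡ 29 (mod 132)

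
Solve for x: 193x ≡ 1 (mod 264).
145

gcd(193, 264) = 1, so the inverse exists.
Extended Euclidean algorithm on (264, 193):
264 = 1 × 193 + 71  ⟹  71 = (1)·264 + (-1)·193
193 = 2 × 71 + 51  ⟹  51 = (-2)·264 + (3)·193
71 = 1 × 51 + 20  ⟹  20 = (3)·264 + (-4)·193
51 = 2 × 20 + 11  ⟹  11 = (-8)·264 + (11)·193
20 = 1 × 11 + 9  ⟹  9 = (11)·264 + (-15)·193
11 = 1 × 9 + 2  ⟹  2 = (-19)·264 + (26)·193
9 = 4 × 2 + 1  ⟹  1 = (87)·264 + (-119)·193
So (-119)·193 ≡ 1 (mod 264), i.e. 193^(-1) ≡ -119 ≡ 145 (mod 264).
Check: 193 × 145 = 27985 ≡ 1 (mod 264)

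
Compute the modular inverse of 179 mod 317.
232

gcd(179, 317) = 1, so the inverse exists.
Extended Euclidean algorithm on (317, 179):
317 = 1 × 179 + 138  ⟹  138 = (1)·317 + (-1)·179
179 = 1 × 138 + 41  ⟹  41 = (-1)·317 + (2)·179
138 = 3 × 41 + 15  ⟹  15 = (4)·317 + (-7)·179
41 = 2 × 15 + 11  ⟹  11 = (-9)·317 + (16)·179
15 = 1 × 11 + 4  ⟹  4 = (13)·317 + (-23)·179
11 = 2 × 4 + 3  ⟹  3 = (-35)·317 + (62)·179
4 = 1 × 3 + 1  ⟹  1 = (48)·317 + (-85)·179
So (-85)·179 ≡ 1 (mod 317), i.e. 179^(-1) ≡ -85 ≡ 232 (mod 317).
Check: 179 × 232 = 41528 ≡ 1 (mod 317)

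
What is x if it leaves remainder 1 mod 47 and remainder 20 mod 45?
1505

Using Chinese Remainder Theorem:
M = 47 × 45 = 2115
M1 = 45, M2 = 47
y1 = 45^(-1) mod 47 = 23
y2 = 47^(-1) mod 45 = 23
x = (1×45×23 + 20×47×23) mod 2115 = 1505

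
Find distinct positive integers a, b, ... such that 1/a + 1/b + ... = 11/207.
1/19 + 1/1967 + 1/7736211

Greedy algorithm:
11/207: ceiling(207/11) = 19, use 1/19
2/3933: ceiling(3933/2) = 1967, use 1/1967
1/7736211: ceiling(7736211/1) = 7736211, use 1/7736211
Result: 11/207 = 1/19 + 1/1967 + 1/7736211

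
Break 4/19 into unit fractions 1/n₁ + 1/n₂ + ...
1/5 + 1/95

Greedy algorithm:
4/19: ceiling(19/4) = 5, use 1/5
1/95: ceiling(95/1) = 95, use 1/95
Result: 4/19 = 1/5 + 1/95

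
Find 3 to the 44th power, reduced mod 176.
81

Repeated squaring. Binary of 44 = 101100.
3^1 ≡ 3 (mod 176); 3^2 ≡ 9 (mod 176); 3^4 ≡ 81 (mod 176); 3^8 ≡ 49 (mod 176); 3^16 ≡ 113 (mod 176); 3^32 ≡ 97 (mod 176)
3^44 = 3^4 × 3^8 × 3^32 ≡ 81 (mod 176)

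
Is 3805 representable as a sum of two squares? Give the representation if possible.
18² + 59² (a=18, b=59)

Factorization: 3805 = 5 × 761
By Fermat: n is sum of two squares iff every prime p ≡ 3 (mod 4) appears to even power.
All primes ≡ 3 (mod 4) appear to even power.
Search a = 0, 1, 2, … for 3805 - a² a perfect square: first hit at a = 18: 3805 - 324 = 3481 = 59².
3805 = 18² + 59² = 324 + 3481 ✓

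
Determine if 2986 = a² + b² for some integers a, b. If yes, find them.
31² + 45² (a=31, b=45)

Factorization: 2986 = 2 × 1493
By Fermat: n is sum of two squares iff every prime p ≡ 3 (mod 4) appears to even power.
All primes ≡ 3 (mod 4) appear to even power.
Search a = 0, 1, 2, … for 2986 - a² a perfect square: first hit at a = 31: 2986 - 961 = 2025 = 45².
2986 = 31² + 45² = 961 + 2025 ✓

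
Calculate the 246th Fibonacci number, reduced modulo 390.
278

Matrix identity: Q^n = [[F_(n+1), F_n], [F_n, F_(n-1)]] with Q = [[1,1],[1,0]].
n = 246 = 11110110₂. Square-and-multiply, entries mod 390:
Q^1 = [[1,1],[1,0]]
Q^3 = (Q^1)²·Q = [[3,2],[2,1]]
Q^7 = (Q^3)²·Q = [[21,13],[13,8]]
Q^15 = (Q^7)²·Q = [[207,220],[220,377]]
Q^30 = (Q^15)² = [[379,170],[170,209]]
Q^61 = (Q^30)²·Q = [[281,161],[161,120]]
Q^123 = (Q^61)²·Q = [[183,362],[362,211]]
Q^246 = (Q^123)² = [[343,278],[278,65]]
F_246 mod 390 = Q^246[0][1] = 278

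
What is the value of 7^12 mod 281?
232

Repeated squaring. Binary of 12 = 1100.
7^1 ≡ 7 (mod 281); 7^2 ≡ 49 (mod 281); 7^4 ≡ 153 (mod 281); 7^8 ≡ 86 (mod 281)
7^12 = 7^4 × 7^8 ≡ 232 (mod 281)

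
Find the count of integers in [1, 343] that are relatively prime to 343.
294

343 = 7^3
φ(n) = n × ∏(1 - 1/p) for each prime p dividing n
φ(343) = 343 × (1 - 1/7) = 294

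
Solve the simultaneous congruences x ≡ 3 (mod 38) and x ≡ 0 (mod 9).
117

Using Chinese Remainder Theorem:
M = 38 × 9 = 342
M1 = 9, M2 = 38
y1 = 9^(-1) mod 38 = 17
y2 = 38^(-1) mod 9 = 5
x = (3×9×17 + 0×38×5) mod 342 = 117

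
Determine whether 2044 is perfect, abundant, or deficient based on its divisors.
abundant

Proper divisors of 2044: sum = 1 + 2 + 4 + 7 + 14 + 28 + 73 + 146 + 292 + 511 + 1022 = 2100
Since 2100 > 2044, 2044 is abundant.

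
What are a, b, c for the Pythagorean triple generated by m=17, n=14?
(93, 476, 485)

Euclid's formula: a = m² - n², b = 2mn, c = m² + n²
m = 17, n = 14
a = 17² - 14² = 289 - 196 = 93
b = 2 × 17 × 14 = 476
c = 17² + 14² = 289 + 196 = 485
Verification: 93² + 476² = 8649 + 226576 = 235225 = 485² ✓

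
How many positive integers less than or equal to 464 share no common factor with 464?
224

464 = 2^4 × 29
φ(n) = n × ∏(1 - 1/p) for each prime p dividing n
φ(464) = 464 × (1 - 1/2) × (1 - 1/29) = 224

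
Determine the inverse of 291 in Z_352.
75

gcd(291, 352) = 1, so the inverse exists.
Extended Euclidean algorithm on (352, 291):
352 = 1 × 291 + 61  ⟹  61 = (1)·352 + (-1)·291
291 = 4 × 61 + 47  ⟹  47 = (-4)·352 + (5)·291
61 = 1 × 47 + 14  ⟹  14 = (5)·352 + (-6)·291
47 = 3 × 14 + 5  ⟹  5 = (-19)·352 + (23)·291
14 = 2 × 5 + 4  ⟹  4 = (43)·352 + (-52)·291
5 = 1 × 4 + 1  ⟹  1 = (-62)·352 + (75)·291
So (75)·291 ≡ 1 (mod 352), i.e. 291^(-1) ≡ 75 (mod 352).
Check: 291 × 75 = 21825 ≡ 1 (mod 352)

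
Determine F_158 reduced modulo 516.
125

Matrix identity: Q^n = [[F_(n+1), F_n], [F_n, F_(n-1)]] with Q = [[1,1],[1,0]].
n = 158 = 10011110₂. Square-and-multiply, entries mod 516:
Q^1 = [[1,1],[1,0]]
Q^2 = (Q^1)² = [[2,1],[1,1]]
Q^4 = (Q^2)² = [[5,3],[3,2]]
Q^9 = (Q^4)²·Q = [[55,34],[34,21]]
Q^19 = (Q^9)²·Q = [[57,53],[53,4]]
Q^39 = (Q^19)²·Q = [[3,382],[382,137]]
Q^79 = (Q^39)²·Q = [[237,421],[421,332]]
Q^158 = (Q^79)² = [[178,125],[125,53]]
F_158 mod 516 = Q^158[0][1] = 125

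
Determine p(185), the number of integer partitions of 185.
1071823774337

p(n) counts ways to write n as a sum of positive integers (order ignored).
Euler's pentagonal recurrence: p(k) = p(k-1) + p(k-2) - p(k-5) - p(k-7) + p(k-12) + p(k-15) - ... (offsets j(3j∓1)/2, signs ++--, p(0)=1, p(<0)=0).
DP table for k = 0..184: p(0)=1, p(1)=1, p(2)=2, p(3)=3, p(4)=5, p(5)=7, p(6)=11, p(7)=15, p(8)=22, p(9)=30, p(10)=42, p(11)=56, p(12)=77, p(13)=101, p(14)=135, p(15)=176, p(16)=231, p(17)=297, p(18)=385, p(19)=490, p(20)=627, p(21)=792, p(22)=1002, p(23)=1255, p(24)=1575, p(25)=1958, p(26)=2436, p(27)=3010, p(28)=3718, p(29)=4565, p(30)=5604, p(31)=6842, p(32)=8349, p(33)=10143, p(34)=12310, p(35)=14883, p(36)=17977, p(37)=21637, p(38)=26015, p(39)=31185, p(40)=37338, p(41)=44583, p(42)=53174, p(43)=63261, p(44)=75175, p(45)=89134, p(46)=105558, p(47)=124754, p(48)=147273, p(49)=173525, p(50)=204226, p(51)=239943, p(52)=281589, p(53)=329931, p(54)=386155, p(55)=451276, p(56)=526823, p(57)=614154, p(58)=715220, p(59)=831820, p(60)=966467, p(61)=1121505, p(62)=1300156, p(63)=1505499, p(64)=1741630, p(65)=2012558, p(66)=2323520, p(67)=2679689, p(68)=3087735, p(69)=3554345, p(70)=4087968, p(71)=4697205, p(72)=5392783, p(73)=6185689, p(74)=7089500, p(75)=8118264, p(76)=9289091, p(77)=10619863, p(78)=12132164, p(79)=13848650, p(80)=15796476, p(81)=18004327, p(82)=20506255, p(83)=23338469, p(84)=26543660, p(85)=30167357, p(86)=34262962, p(87)=38887673, p(88)=44108109, p(89)=49995925, p(90)=56634173, p(91)=64112359, p(92)=72533807, p(93)=82010177, p(94)=92669720, p(95)=104651419, p(96)=118114304, p(97)=133230930, p(98)=150198136, p(99)=169229875, p(100)=190569292, p(101)=214481126, p(102)=241265379, p(103)=271248950, p(104)=304801365, p(105)=342325709, p(106)=384276336, p(107)=431149389, p(108)=483502844, p(109)=541946240, p(110)=607163746, p(111)=679903203, p(112)=761002156, p(113)=851376628, p(114)=952050665, p(115)=1064144451, p(116)=1188908248, p(117)=1327710076, p(118)=1482074143, p(119)=1653668665, p(120)=1844349560, p(121)=2056148051, p(122)=2291320912, p(123)=2552338241, p(124)=2841940500, p(125)=3163127352, p(126)=3519222692, p(127)=3913864295, p(128)=4351078600, p(129)=4835271870, p(130)=5371315400, p(131)=5964539504, p(132)=6620830889, p(133)=7346629512, p(134)=8149040695, p(135)=9035836076, p(136)=10015581680, p(137)=11097645016, p(138)=12292341831, p(139)=13610949895, p(140)=15065878135, p(141)=16670689208, p(142)=18440293320, p(143)=20390982757, p(144)=22540654445, p(145)=24908858009, p(146)=27517052599, p(147)=30388671978, p(148)=33549419497, p(149)=37027355200, p(150)=40853235313, p(151)=45060624582, p(152)=49686288421, p(153)=54770336324, p(154)=60356673280, p(155)=66493182097, p(156)=73232243759, p(157)=80630964769, p(158)=88751778802, p(159)=97662728555, p(160)=107438159466, p(161)=118159068427, p(162)=129913904637, p(163)=142798995930, p(164)=156919475295, p(165)=172389800255, p(166)=189334822579, p(167)=207890420102, p(168)=228204732751, p(169)=250438925115, p(170)=274768617130, p(171)=301384802048, p(172)=330495499613, p(173)=362326859895, p(174)=397125074750, p(175)=435157697830, p(176)=476715857290, p(177)=522115831195, p(178)=571701605655, p(179)=625846753120, p(180)=684957390936, p(181)=749474411781, p(182)=819876908323, p(183)=896684817527, p(184)=980462880430.
Final step: p(185) = p(184) + p(183) - p(180) - p(178) + p(173) + p(170) - p(163) - p(159) + p(150) + p(145) - p(134) - p(128) + p(115) + p(108) - p(93) - p(85) + p(68) + p(59) - p(40) - p(30) + p(9)
= 980462880430 + 896684817527 - 684957390936 - 571701605655 + 362326859895 + 274768617130 - 142798995930 - 97662728555 + 40853235313 + 24908858009 - 8149040695 - 4351078600 + 1064144451 + 483502844 - 82010177 - 30167357 + 3087735 + 831820 - 37338 - 5604 + 30
= 1071823774337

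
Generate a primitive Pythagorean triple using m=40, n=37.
(231, 2960, 2969)

Euclid's formula: a = m² - n², b = 2mn, c = m² + n²
m = 40, n = 37
a = 40² - 37² = 1600 - 1369 = 231
b = 2 × 40 × 37 = 2960
c = 40² + 37² = 1600 + 1369 = 2969
Verification: 231² + 2960² = 53361 + 8761600 = 8814961 = 2969² ✓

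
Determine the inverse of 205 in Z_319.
305

gcd(205, 319) = 1, so the inverse exists.
Extended Euclidean algorithm on (319, 205):
319 = 1 × 205 + 114  ⟹  114 = (1)·319 + (-1)·205
205 = 1 × 114 + 91  ⟹  91 = (-1)·319 + (2)·205
114 = 1 × 91 + 23  ⟹  23 = (2)·319 + (-3)·205
91 = 3 × 23 + 22  ⟹  22 = (-7)·319 + (11)·205
23 = 1 × 22 + 1  ⟹  1 = (9)·319 + (-14)·205
So (-14)·205 ≡ 1 (mod 319), i.e. 205^(-1) ≡ -14 ≡ 305 (mod 319).
Check: 205 × 305 = 62525 ≡ 1 (mod 319)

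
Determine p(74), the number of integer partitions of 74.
7089500

p(n) counts ways to write n as a sum of positive integers (order ignored).
Euler's pentagonal recurrence: p(k) = p(k-1) + p(k-2) - p(k-5) - p(k-7) + p(k-12) + p(k-15) - ... (offsets j(3j∓1)/2, signs ++--, p(0)=1, p(<0)=0).
DP table for k = 0..73: p(0)=1, p(1)=1, p(2)=2, p(3)=3, p(4)=5, p(5)=7, p(6)=11, p(7)=15, p(8)=22, p(9)=30, p(10)=42, p(11)=56, p(12)=77, p(13)=101, p(14)=135, p(15)=176, p(16)=231, p(17)=297, p(18)=385, p(19)=490, p(20)=627, p(21)=792, p(22)=1002, p(23)=1255, p(24)=1575, p(25)=1958, p(26)=2436, p(27)=3010, p(28)=3718, p(29)=4565, p(30)=5604, p(31)=6842, p(32)=8349, p(33)=10143, p(34)=12310, p(35)=14883, p(36)=17977, p(37)=21637, p(38)=26015, p(39)=31185, p(40)=37338, p(41)=44583, p(42)=53174, p(43)=63261, p(44)=75175, p(45)=89134, p(46)=105558, p(47)=124754, p(48)=147273, p(49)=173525, p(50)=204226, p(51)=239943, p(52)=281589, p(53)=329931, p(54)=386155, p(55)=451276, p(56)=526823, p(57)=614154, p(58)=715220, p(59)=831820, p(60)=966467, p(61)=1121505, p(62)=1300156, p(63)=1505499, p(64)=1741630, p(65)=2012558, p(66)=2323520, p(67)=2679689, p(68)=3087735, p(69)=3554345, p(70)=4087968, p(71)=4697205, p(72)=5392783, p(73)=6185689.
Final step: p(74) = p(73) + p(72) - p(69) - p(67) + p(62) + p(59) - p(52) - p(48) + p(39) + p(34) - p(23) - p(17) + p(4)
= 6185689 + 5392783 - 3554345 - 2679689 + 1300156 + 831820 - 281589 - 147273 + 31185 + 12310 - 1255 - 297 + 5
= 7089500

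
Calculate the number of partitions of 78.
12132164

p(n) counts ways to write n as a sum of positive integers (order ignored).
Euler's pentagonal recurrence: p(k) = p(k-1) + p(k-2) - p(k-5) - p(k-7) + p(k-12) + p(k-15) - ... (offsets j(3j∓1)/2, signs ++--, p(0)=1, p(<0)=0).
DP table for k = 0..77: p(0)=1, p(1)=1, p(2)=2, p(3)=3, p(4)=5, p(5)=7, p(6)=11, p(7)=15, p(8)=22, p(9)=30, p(10)=42, p(11)=56, p(12)=77, p(13)=101, p(14)=135, p(15)=176, p(16)=231, p(17)=297, p(18)=385, p(19)=490, p(20)=627, p(21)=792, p(22)=1002, p(23)=1255, p(24)=1575, p(25)=1958, p(26)=2436, p(27)=3010, p(28)=3718, p(29)=4565, p(30)=5604, p(31)=6842, p(32)=8349, p(33)=10143, p(34)=12310, p(35)=14883, p(36)=17977, p(37)=21637, p(38)=26015, p(39)=31185, p(40)=37338, p(41)=44583, p(42)=53174, p(43)=63261, p(44)=75175, p(45)=89134, p(46)=105558, p(47)=124754, p(48)=147273, p(49)=173525, p(50)=204226, p(51)=239943, p(52)=281589, p(53)=329931, p(54)=386155, p(55)=451276, p(56)=526823, p(57)=614154, p(58)=715220, p(59)=831820, p(60)=966467, p(61)=1121505, p(62)=1300156, p(63)=1505499, p(64)=1741630, p(65)=2012558, p(66)=2323520, p(67)=2679689, p(68)=3087735, p(69)=3554345, p(70)=4087968, p(71)=4697205, p(72)=5392783, p(73)=6185689, p(74)=7089500, p(75)=8118264, p(76)=9289091, p(77)=10619863.
Final step: p(78) = p(77) + p(76) - p(73) - p(71) + p(66) + p(63) - p(56) - p(52) + p(43) + p(38) - p(27) - p(21) + p(8) + p(1)
= 10619863 + 9289091 - 6185689 - 4697205 + 2323520 + 1505499 - 526823 - 281589 + 63261 + 26015 - 3010 - 792 + 22 + 1
= 12132164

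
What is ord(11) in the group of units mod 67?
66

67 is prime, so ord(11) divides φ(67) = 66.
Divisors of 66: 1, 2, 3, 6, 11, 22, 33, 66.
Repeated squaring: 11^1 ≡ 11, 11^2 ≡ 54, 11^4 ≡ 35, 11^8 ≡ 19, 11^16 ≡ 26, 11^32 ≡ 6, 11^64 ≡ 36 (mod 67).
Test 11^d mod 67 for each divisor d in increasing order:
11^1 ≡ 11
11^2 ≡ 54
11^3 = 11^2·11^1 ≡ 58
11^6 = 11^4·11^2 ≡ 14
11^11 = 11^8·11^2·11^1 ≡ 30
11^22 = 11^16·11^4·11^2 ≡ 29
11^33 = 11^32·11^1 ≡ 66
11^66 = 11^64·11^2 ≡ 1  ← first divisor giving 1
The order is 66.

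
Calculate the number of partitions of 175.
435157697830

p(n) counts ways to write n as a sum of positive integers (order ignored).
Euler's pentagonal recurrence: p(k) = p(k-1) + p(k-2) - p(k-5) - p(k-7) + p(k-12) + p(k-15) - ... (offsets j(3j∓1)/2, signs ++--, p(0)=1, p(<0)=0).
DP table for k = 0..174: p(0)=1, p(1)=1, p(2)=2, p(3)=3, p(4)=5, p(5)=7, p(6)=11, p(7)=15, p(8)=22, p(9)=30, p(10)=42, p(11)=56, p(12)=77, p(13)=101, p(14)=135, p(15)=176, p(16)=231, p(17)=297, p(18)=385, p(19)=490, p(20)=627, p(21)=792, p(22)=1002, p(23)=1255, p(24)=1575, p(25)=1958, p(26)=2436, p(27)=3010, p(28)=3718, p(29)=4565, p(30)=5604, p(31)=6842, p(32)=8349, p(33)=10143, p(34)=12310, p(35)=14883, p(36)=17977, p(37)=21637, p(38)=26015, p(39)=31185, p(40)=37338, p(41)=44583, p(42)=53174, p(43)=63261, p(44)=75175, p(45)=89134, p(46)=105558, p(47)=124754, p(48)=147273, p(49)=173525, p(50)=204226, p(51)=239943, p(52)=281589, p(53)=329931, p(54)=386155, p(55)=451276, p(56)=526823, p(57)=614154, p(58)=715220, p(59)=831820, p(60)=966467, p(61)=1121505, p(62)=1300156, p(63)=1505499, p(64)=1741630, p(65)=2012558, p(66)=2323520, p(67)=2679689, p(68)=3087735, p(69)=3554345, p(70)=4087968, p(71)=4697205, p(72)=5392783, p(73)=6185689, p(74)=7089500, p(75)=8118264, p(76)=9289091, p(77)=10619863, p(78)=12132164, p(79)=13848650, p(80)=15796476, p(81)=18004327, p(82)=20506255, p(83)=23338469, p(84)=26543660, p(85)=30167357, p(86)=34262962, p(87)=38887673, p(88)=44108109, p(89)=49995925, p(90)=56634173, p(91)=64112359, p(92)=72533807, p(93)=82010177, p(94)=92669720, p(95)=104651419, p(96)=118114304, p(97)=133230930, p(98)=150198136, p(99)=169229875, p(100)=190569292, p(101)=214481126, p(102)=241265379, p(103)=271248950, p(104)=304801365, p(105)=342325709, p(106)=384276336, p(107)=431149389, p(108)=483502844, p(109)=541946240, p(110)=607163746, p(111)=679903203, p(112)=761002156, p(113)=851376628, p(114)=952050665, p(115)=1064144451, p(116)=1188908248, p(117)=1327710076, p(118)=1482074143, p(119)=1653668665, p(120)=1844349560, p(121)=2056148051, p(122)=2291320912, p(123)=2552338241, p(124)=2841940500, p(125)=3163127352, p(126)=3519222692, p(127)=3913864295, p(128)=4351078600, p(129)=4835271870, p(130)=5371315400, p(131)=5964539504, p(132)=6620830889, p(133)=7346629512, p(134)=8149040695, p(135)=9035836076, p(136)=10015581680, p(137)=11097645016, p(138)=12292341831, p(139)=13610949895, p(140)=15065878135, p(141)=16670689208, p(142)=18440293320, p(143)=20390982757, p(144)=22540654445, p(145)=24908858009, p(146)=27517052599, p(147)=30388671978, p(148)=33549419497, p(149)=37027355200, p(150)=40853235313, p(151)=45060624582, p(152)=49686288421, p(153)=54770336324, p(154)=60356673280, p(155)=66493182097, p(156)=73232243759, p(157)=80630964769, p(158)=88751778802, p(159)=97662728555, p(160)=107438159466, p(161)=118159068427, p(162)=129913904637, p(163)=142798995930, p(164)=156919475295, p(165)=172389800255, p(166)=189334822579, p(167)=207890420102, p(168)=228204732751, p(169)=250438925115, p(170)=274768617130, p(171)=301384802048, p(172)=330495499613, p(173)=362326859895, p(174)=397125074750.
Final step: p(175) = p(174) + p(173) - p(170) - p(168) + p(163) + p(160) - p(153) - p(149) + p(140) + p(135) - p(124) - p(118) + p(105) + p(98) - p(83) - p(75) + p(58) + p(49) - p(30) - p(20)
= 397125074750 + 362326859895 - 274768617130 - 228204732751 + 142798995930 + 107438159466 - 54770336324 - 37027355200 + 15065878135 + 9035836076 - 2841940500 - 1482074143 + 342325709 + 150198136 - 23338469 - 8118264 + 715220 + 173525 - 5604 - 627
= 435157697830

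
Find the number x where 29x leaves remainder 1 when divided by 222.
23

gcd(29, 222) = 1, so the inverse exists.
Extended Euclidean algorithm on (222, 29):
222 = 7 × 29 + 19  ⟹  19 = (1)·222 + (-7)·29
29 = 1 × 19 + 10  ⟹  10 = (-1)·222 + (8)·29
19 = 1 × 10 + 9  ⟹  9 = (2)·222 + (-15)·29
10 = 1 × 9 + 1  ⟹  1 = (-3)·222 + (23)·29
So (23)·29 ≡ 1 (mod 222), i.e. 29^(-1) ≡ 23 (mod 222).
Check: 29 × 23 = 667 ≡ 1 (mod 222)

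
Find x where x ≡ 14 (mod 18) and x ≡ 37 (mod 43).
338

Using Chinese Remainder Theorem:
M = 18 × 43 = 774
M1 = 43, M2 = 18
y1 = 43^(-1) mod 18 = 13
y2 = 18^(-1) mod 43 = 12
x = (14×43×13 + 37×18×12) mod 774 = 338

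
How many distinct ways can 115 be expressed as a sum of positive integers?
1064144451

p(n) counts ways to write n as a sum of positive integers (order ignored).
Euler's pentagonal recurrence: p(k) = p(k-1) + p(k-2) - p(k-5) - p(k-7) + p(k-12) + p(k-15) - ... (offsets j(3j∓1)/2, signs ++--, p(0)=1, p(<0)=0).
DP table for k = 0..114: p(0)=1, p(1)=1, p(2)=2, p(3)=3, p(4)=5, p(5)=7, p(6)=11, p(7)=15, p(8)=22, p(9)=30, p(10)=42, p(11)=56, p(12)=77, p(13)=101, p(14)=135, p(15)=176, p(16)=231, p(17)=297, p(18)=385, p(19)=490, p(20)=627, p(21)=792, p(22)=1002, p(23)=1255, p(24)=1575, p(25)=1958, p(26)=2436, p(27)=3010, p(28)=3718, p(29)=4565, p(30)=5604, p(31)=6842, p(32)=8349, p(33)=10143, p(34)=12310, p(35)=14883, p(36)=17977, p(37)=21637, p(38)=26015, p(39)=31185, p(40)=37338, p(41)=44583, p(42)=53174, p(43)=63261, p(44)=75175, p(45)=89134, p(46)=105558, p(47)=124754, p(48)=147273, p(49)=173525, p(50)=204226, p(51)=239943, p(52)=281589, p(53)=329931, p(54)=386155, p(55)=451276, p(56)=526823, p(57)=614154, p(58)=715220, p(59)=831820, p(60)=966467, p(61)=1121505, p(62)=1300156, p(63)=1505499, p(64)=1741630, p(65)=2012558, p(66)=2323520, p(67)=2679689, p(68)=3087735, p(69)=3554345, p(70)=4087968, p(71)=4697205, p(72)=5392783, p(73)=6185689, p(74)=7089500, p(75)=8118264, p(76)=9289091, p(77)=10619863, p(78)=12132164, p(79)=13848650, p(80)=15796476, p(81)=18004327, p(82)=20506255, p(83)=23338469, p(84)=26543660, p(85)=30167357, p(86)=34262962, p(87)=38887673, p(88)=44108109, p(89)=49995925, p(90)=56634173, p(91)=64112359, p(92)=72533807, p(93)=82010177, p(94)=92669720, p(95)=104651419, p(96)=118114304, p(97)=133230930, p(98)=150198136, p(99)=169229875, p(100)=190569292, p(101)=214481126, p(102)=241265379, p(103)=271248950, p(104)=304801365, p(105)=342325709, p(106)=384276336, p(107)=431149389, p(108)=483502844, p(109)=541946240, p(110)=607163746, p(111)=679903203, p(112)=761002156, p(113)=851376628, p(114)=952050665.
Final step: p(115) = p(114) + p(113) - p(110) - p(108) + p(103) + p(100) - p(93) - p(89) + p(80) + p(75) - p(64) - p(58) + p(45) + p(38) - p(23) - p(15)
= 952050665 + 851376628 - 607163746 - 483502844 + 271248950 + 190569292 - 82010177 - 49995925 + 15796476 + 8118264 - 1741630 - 715220 + 89134 + 26015 - 1255 - 176
= 1064144451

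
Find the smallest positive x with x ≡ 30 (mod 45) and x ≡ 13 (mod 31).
75

Using Chinese Remainder Theorem:
M = 45 × 31 = 1395
M1 = 31, M2 = 45
y1 = 31^(-1) mod 45 = 16
y2 = 45^(-1) mod 31 = 20
x = (30×31×16 + 13×45×20) mod 1395 = 75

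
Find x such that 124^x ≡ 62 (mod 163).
74

Baby-step giant-step with step n = ⌈√163⌉ = 13.
Baby steps 124^j mod 163 (j:value) for j=0..12: 0:1, 1:124, 2:54, 3:13, 4:145, 5:50, 6:6, 7:92, 8:161, 9:78, 10:55, 11:137, 12:36.
Giant-step multiplier: 124^(-13) ≡ 124^(162-13) = 124^149 ≡ 44 (mod 163).
Giant steps γ_i = 62·44^i mod 163: γ_0=62, γ_1=120, γ_2=64, γ_3=45, γ_4=24, γ_5=78 (in table at j=9).
x = i·n + j = 5·13 + 9 = 74.
Check: 124^74 ≡ 62 (mod 163).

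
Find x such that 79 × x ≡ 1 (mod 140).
39

gcd(79, 140) = 1, so the inverse exists.
Extended Euclidean algorithm on (140, 79):
140 = 1 × 79 + 61  ⟹  61 = (1)·140 + (-1)·79
79 = 1 × 61 + 18  ⟹  18 = (-1)·140 + (2)·79
61 = 3 × 18 + 7  ⟹  7 = (4)·140 + (-7)·79
18 = 2 × 7 + 4  ⟹  4 = (-9)·140 + (16)·79
7 = 1 × 4 + 3  ⟹  3 = (13)·140 + (-23)·79
4 = 1 × 3 + 1  ⟹  1 = (-22)·140 + (39)·79
So (39)·79 ≡ 1 (mod 140), i.e. 79^(-1) ≡ 39 (mod 140).
Check: 79 × 39 = 3081 ≡ 1 (mod 140)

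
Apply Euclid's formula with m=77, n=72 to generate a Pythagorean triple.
(745, 11088, 11113)

Euclid's formula: a = m² - n², b = 2mn, c = m² + n²
m = 77, n = 72
a = 77² - 72² = 5929 - 5184 = 745
b = 2 × 77 × 72 = 11088
c = 77² + 72² = 5929 + 5184 = 11113
Verification: 745² + 11088² = 555025 + 122943744 = 123498769 = 11113² ✓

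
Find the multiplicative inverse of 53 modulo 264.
5

gcd(53, 264) = 1, so the inverse exists.
Extended Euclidean algorithm on (264, 53):
264 = 4 × 53 + 52  ⟹  52 = (1)·264 + (-4)·53
53 = 1 × 52 + 1  ⟹  1 = (-1)·264 + (5)·53
So (5)·53 ≡ 1 (mod 264), i.e. 53^(-1) ≡ 5 (mod 264).
Check: 53 × 5 = 265 ≡ 1 (mod 264)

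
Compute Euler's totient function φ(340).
128

340 = 2^2 × 5 × 17
φ(n) = n × ∏(1 - 1/p) for each prime p dividing n
φ(340) = 340 × (1 - 1/2) × (1 - 1/5) × (1 - 1/17) = 128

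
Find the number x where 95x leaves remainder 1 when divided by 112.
79

gcd(95, 112) = 1, so the inverse exists.
Extended Euclidean algorithm on (112, 95):
112 = 1 × 95 + 17  ⟹  17 = (1)·112 + (-1)·95
95 = 5 × 17 + 10  ⟹  10 = (-5)·112 + (6)·95
17 = 1 × 10 + 7  ⟹  7 = (6)·112 + (-7)·95
10 = 1 × 7 + 3  ⟹  3 = (-11)·112 + (13)·95
7 = 2 × 3 + 1  ⟹  1 = (28)·112 + (-33)·95
So (-33)·95 ≡ 1 (mod 112), i.e. 95^(-1) ≡ -33 ≡ 79 (mod 112).
Check: 95 × 79 = 7505 ≡ 1 (mod 112)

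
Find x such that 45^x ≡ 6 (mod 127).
107

Baby-step giant-step with step n = ⌈√127⌉ = 12.
Baby steps 45^j mod 127 (j:value) for j=0..11: 0:1, 1:45, 2:120, 3:66, 4:49, 5:46, 6:38, 7:59, 8:115, 9:95, 10:84, 11:97.
Giant-step multiplier: 45^(-12) ≡ 45^(126-12) = 45^114 ≡ 100 (mod 127).
Giant steps γ_i = 6·100^i mod 127: γ_0=6, γ_1=92, γ_2=56, γ_3=12, γ_4=57, γ_5=112, γ_6=24, γ_7=114, γ_8=97 (in table at j=11).
x = i·n + j = 8·12 + 11 = 107.
Check: 45^107 ≡ 6 (mod 127).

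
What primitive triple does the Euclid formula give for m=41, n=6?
(1645, 492, 1717)

Euclid's formula: a = m² - n², b = 2mn, c = m² + n²
m = 41, n = 6
a = 41² - 6² = 1681 - 36 = 1645
b = 2 × 41 × 6 = 492
c = 41² + 6² = 1681 + 36 = 1717
Verification: 1645² + 492² = 2706025 + 242064 = 2948089 = 1717² ✓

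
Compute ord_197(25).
98

197 is prime, so ord(25) divides φ(197) = 196.
Divisors of 196: 1, 2, 4, 7, 14, 28, 49, 98, 196.
Repeated squaring: 25^1 ≡ 25, 25^2 ≡ 34, 25^4 ≡ 171, 25^8 ≡ 85, 25^16 ≡ 133, 25^32 ≡ 156, 25^64 ≡ 105, 25^128 ≡ 190 (mod 197).
Test 25^d mod 197 for each divisor d in increasing order:
25^1 ≡ 25
25^2 ≡ 34
25^4 ≡ 171
25^7 = 25^4·25^2·25^1 ≡ 161
25^14 = 25^8·25^4·25^2 ≡ 114
25^28 = 25^16·25^8·25^4 ≡ 191
25^49 = 25^32·25^16·25^1 ≡ 196
25^98 = 25^64·25^32·25^2 ≡ 1  ← first divisor giving 1
The order is 98.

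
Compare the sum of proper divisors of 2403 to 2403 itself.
deficient

Proper divisors of 2403: sum = 1 + 3 + 9 + 27 + 89 + 267 + 801 = 1197
Since 1197 < 2403, 2403 is deficient.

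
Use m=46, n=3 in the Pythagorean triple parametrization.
(2107, 276, 2125)

Euclid's formula: a = m² - n², b = 2mn, c = m² + n²
m = 46, n = 3
a = 46² - 3² = 2116 - 9 = 2107
b = 2 × 46 × 3 = 276
c = 46² + 3² = 2116 + 9 = 2125
Verification: 2107² + 276² = 4439449 + 76176 = 4515625 = 2125² ✓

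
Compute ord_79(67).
13

79 is prime, so ord(67) divides φ(79) = 78.
Divisors of 78: 1, 2, 3, 6, 13, 26, 39, 78.
Repeated squaring: 67^1 ≡ 67, 67^2 ≡ 65, 67^4 ≡ 38, 67^8 ≡ 22, 67^16 ≡ 10, 67^32 ≡ 21, 67^64 ≡ 46 (mod 79).
Test 67^d mod 79 for each divisor d in increasing order:
67^1 ≡ 67
67^2 ≡ 65
67^3 = 67^2·67^1 ≡ 10
67^6 = 67^4·67^2 ≡ 21
67^13 = 67^8·67^4·67^1 ≡ 1  ← first divisor giving 1
The order is 13.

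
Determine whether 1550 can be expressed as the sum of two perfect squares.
Not possible

Factorization: 1550 = 2 × 5^2 × 31
By Fermat: n is sum of two squares iff every prime p ≡ 3 (mod 4) appears to even power.
Prime(s) ≡ 3 (mod 4) with odd exponent: [(31, 1)]
Therefore 1550 cannot be expressed as a² + b².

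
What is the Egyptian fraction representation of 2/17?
1/9 + 1/153

Greedy algorithm:
2/17: ceiling(17/2) = 9, use 1/9
1/153: ceiling(153/1) = 153, use 1/153
Result: 2/17 = 1/9 + 1/153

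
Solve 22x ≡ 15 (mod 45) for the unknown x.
x ≡ 15 (mod 45)

gcd(22, 45) = 1, which divides 15, so solutions exist.
Find 22^(-1) mod 45 by the extended Euclidean algorithm:
45 = 2 × 22 + 1  ⟹  1 = (1)·45 + (-2)·22
So (-2)·22 ≡ 1 (mod 45), i.e. 22^(-1) ≡ -2 ≡ 43 (mod 45).
x ≡ 43 × 15 = 645 ≡ 15 (mod 45).
Check: 22 × 15 = 330 ≡ 15 (mod 45).
Unique solution: x ≡ 15 (mod 45)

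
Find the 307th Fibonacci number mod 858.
365

Matrix identity: Q^n = [[F_(n+1), F_n], [F_n, F_(n-1)]] with Q = [[1,1],[1,0]].
n = 307 = 100110011₂. Square-and-multiply, entries mod 858:
Q^1 = [[1,1],[1,0]]
Q^2 = (Q^1)² = [[2,1],[1,1]]
Q^4 = (Q^2)² = [[5,3],[3,2]]
Q^9 = (Q^4)²·Q = [[55,34],[34,21]]
Q^19 = (Q^9)²·Q = [[759,749],[749,10]]
Q^38 = (Q^19)² = [[232,263],[263,827]]
Q^76 = (Q^38)² = [[299,525],[525,632]]
Q^153 = (Q^76)²·Q = [[91,376],[376,573]]
Q^307 = (Q^153)²·Q = [[351,365],[365,844]]
F_307 mod 858 = Q^307[0][1] = 365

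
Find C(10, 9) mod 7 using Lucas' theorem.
3

Using Lucas' theorem:
Write n=10 and k=9 in base 7:
n in base 7: [1, 3]
k in base 7: [1, 2]
C(10,9) mod 7 = ∏ C(n_i, k_i) mod 7
Digit binomials (mod 7): C(1,1) = 1; C(3,2) = 3
Product: 1 × 3 = 3 ≡ 3 (mod 7)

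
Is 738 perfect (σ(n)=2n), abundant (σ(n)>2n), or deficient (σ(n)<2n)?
abundant

Proper divisors of 738: sum = 1 + 2 + 3 + 6 + 9 + 18 + 41 + 82 + 123 + 246 + 369 = 900
Since 900 > 738, 738 is abundant.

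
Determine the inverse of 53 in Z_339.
32

gcd(53, 339) = 1, so the inverse exists.
Extended Euclidean algorithm on (339, 53):
339 = 6 × 53 + 21  ⟹  21 = (1)·339 + (-6)·53
53 = 2 × 21 + 11  ⟹  11 = (-2)·339 + (13)·53
21 = 1 × 11 + 10  ⟹  10 = (3)·339 + (-19)·53
11 = 1 × 10 + 1  ⟹  1 = (-5)·339 + (32)·53
So (32)·53 ≡ 1 (mod 339), i.e. 53^(-1) ≡ 32 (mod 339).
Check: 53 × 32 = 1696 ≡ 1 (mod 339)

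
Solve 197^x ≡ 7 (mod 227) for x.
178

Baby-step giant-step with step n = ⌈√227⌉ = 16.
Baby steps 197^j mod 227 (j:value) for j=0..15: 0:1, 1:197, 2:219, 3:13, 4:64, 5:123, 6:169, 7:151, 8:10, 9:154, 10:147, 11:130, 12:186, 13:95, 14:101, 15:148.
Giant-step multiplier: 197^(-16) ≡ 197^(226-16) = 197^210 ≡ 84 (mod 227).
Giant steps γ_i = 7·84^i mod 227: γ_0=7, γ_1=134, γ_2=133, γ_3=49, γ_4=30, γ_5=23, γ_6=116, γ_7=210, γ_8=161, γ_9=131, γ_10=108, γ_11=219 (in table at j=2).
x = i·n + j = 11·16 + 2 = 178.
Check: 197^178 ≡ 7 (mod 227).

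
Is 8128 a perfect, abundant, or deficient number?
perfect

Proper divisors of 8128: sum = 1 + 2 + 4 + 8 + 16 + 32 + 64 + 127 + 254 + 508 + 1016 + 2032 + 4064 = 8128
Since 8128 = 8128, 8128 is perfect.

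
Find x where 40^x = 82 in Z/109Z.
66

Baby-step giant-step with step n = ⌈√109⌉ = 11.
Baby steps 40^j mod 109 (j:value) for j=0..10: 0:1, 1:40, 2:74, 3:17, 4:26, 5:59, 6:71, 7:6, 8:22, 9:8, 10:102.
Giant-step multiplier: 40^(-11) ≡ 40^(108-11) = 40^97 ≡ 58 (mod 109).
Giant steps γ_i = 82·58^i mod 109: γ_0=82, γ_1=69, γ_2=78, γ_3=55, γ_4=29, γ_5=47, γ_6=1 (in table at j=0).
x = i·n + j = 6·11 + 0 = 66.
Check: 40^66 ≡ 82 (mod 109).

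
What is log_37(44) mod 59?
49

Baby-step giant-step with step n = ⌈√59⌉ = 8.
Baby steps 37^j mod 59 (j:value) for j=0..7: 0:1, 1:37, 2:12, 3:31, 4:26, 5:18, 6:17, 7:39.
Giant-step multiplier: 37^(-8) ≡ 37^(58-8) = 37^50 ≡ 35 (mod 59).
Giant steps γ_i = 44·35^i mod 59: γ_0=44, γ_1=6, γ_2=33, γ_3=34, γ_4=10, γ_5=55, γ_6=37 (in table at j=1).
x = i·n + j = 6·8 + 1 = 49.
Check: 37^49 ≡ 44 (mod 59).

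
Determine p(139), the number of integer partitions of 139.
13610949895

p(n) counts ways to write n as a sum of positive integers (order ignored).
Euler's pentagonal recurrence: p(k) = p(k-1) + p(k-2) - p(k-5) - p(k-7) + p(k-12) + p(k-15) - ... (offsets j(3j∓1)/2, signs ++--, p(0)=1, p(<0)=0).
DP table for k = 0..138: p(0)=1, p(1)=1, p(2)=2, p(3)=3, p(4)=5, p(5)=7, p(6)=11, p(7)=15, p(8)=22, p(9)=30, p(10)=42, p(11)=56, p(12)=77, p(13)=101, p(14)=135, p(15)=176, p(16)=231, p(17)=297, p(18)=385, p(19)=490, p(20)=627, p(21)=792, p(22)=1002, p(23)=1255, p(24)=1575, p(25)=1958, p(26)=2436, p(27)=3010, p(28)=3718, p(29)=4565, p(30)=5604, p(31)=6842, p(32)=8349, p(33)=10143, p(34)=12310, p(35)=14883, p(36)=17977, p(37)=21637, p(38)=26015, p(39)=31185, p(40)=37338, p(41)=44583, p(42)=53174, p(43)=63261, p(44)=75175, p(45)=89134, p(46)=105558, p(47)=124754, p(48)=147273, p(49)=173525, p(50)=204226, p(51)=239943, p(52)=281589, p(53)=329931, p(54)=386155, p(55)=451276, p(56)=526823, p(57)=614154, p(58)=715220, p(59)=831820, p(60)=966467, p(61)=1121505, p(62)=1300156, p(63)=1505499, p(64)=1741630, p(65)=2012558, p(66)=2323520, p(67)=2679689, p(68)=3087735, p(69)=3554345, p(70)=4087968, p(71)=4697205, p(72)=5392783, p(73)=6185689, p(74)=7089500, p(75)=8118264, p(76)=9289091, p(77)=10619863, p(78)=12132164, p(79)=13848650, p(80)=15796476, p(81)=18004327, p(82)=20506255, p(83)=23338469, p(84)=26543660, p(85)=30167357, p(86)=34262962, p(87)=38887673, p(88)=44108109, p(89)=49995925, p(90)=56634173, p(91)=64112359, p(92)=72533807, p(93)=82010177, p(94)=92669720, p(95)=104651419, p(96)=118114304, p(97)=133230930, p(98)=150198136, p(99)=169229875, p(100)=190569292, p(101)=214481126, p(102)=241265379, p(103)=271248950, p(104)=304801365, p(105)=342325709, p(106)=384276336, p(107)=431149389, p(108)=483502844, p(109)=541946240, p(110)=607163746, p(111)=679903203, p(112)=761002156, p(113)=851376628, p(114)=952050665, p(115)=1064144451, p(116)=1188908248, p(117)=1327710076, p(118)=1482074143, p(119)=1653668665, p(120)=1844349560, p(121)=2056148051, p(122)=2291320912, p(123)=2552338241, p(124)=2841940500, p(125)=3163127352, p(126)=3519222692, p(127)=3913864295, p(128)=4351078600, p(129)=4835271870, p(130)=5371315400, p(131)=5964539504, p(132)=6620830889, p(133)=7346629512, p(134)=8149040695, p(135)=9035836076, p(136)=10015581680, p(137)=11097645016, p(138)=12292341831.
Final step: p(139) = p(138) + p(137) - p(134) - p(132) + p(127) + p(124) - p(117) - p(113) + p(104) + p(99) - p(88) - p(82) + p(69) + p(62) - p(47) - p(39) + p(22) + p(13)
= 12292341831 + 11097645016 - 8149040695 - 6620830889 + 3913864295 + 2841940500 - 1327710076 - 851376628 + 304801365 + 169229875 - 44108109 - 20506255 + 3554345 + 1300156 - 124754 - 31185 + 1002 + 101
= 13610949895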